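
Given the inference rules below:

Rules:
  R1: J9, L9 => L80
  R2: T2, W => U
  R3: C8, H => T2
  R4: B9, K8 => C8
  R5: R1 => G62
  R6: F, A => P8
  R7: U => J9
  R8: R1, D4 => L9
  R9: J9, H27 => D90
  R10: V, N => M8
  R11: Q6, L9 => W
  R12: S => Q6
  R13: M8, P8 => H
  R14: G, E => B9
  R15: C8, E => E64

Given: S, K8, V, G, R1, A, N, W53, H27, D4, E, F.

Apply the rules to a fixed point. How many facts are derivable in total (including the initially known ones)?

Round 1 fires R5, R6, R8, R10, R12, R14, giving G62, P8, L9, M8, Q6, B9.
Round 2 fires R4, R11, R13, giving C8, W, H.
Round 3 fires R3, R15, giving T2, E64.
Round 4 fires R2, giving U.
Round 5 fires R7, giving J9.
Round 6 fires R1, R9, giving L80, D90.
Closure: {A, B9, C8, D4, D90, E, E64, F, G, G62, H, H27, J9, K8, L80, L9, M8, N, P8, Q6, R1, S, T2, U, V, W, W53} — 27 facts.

27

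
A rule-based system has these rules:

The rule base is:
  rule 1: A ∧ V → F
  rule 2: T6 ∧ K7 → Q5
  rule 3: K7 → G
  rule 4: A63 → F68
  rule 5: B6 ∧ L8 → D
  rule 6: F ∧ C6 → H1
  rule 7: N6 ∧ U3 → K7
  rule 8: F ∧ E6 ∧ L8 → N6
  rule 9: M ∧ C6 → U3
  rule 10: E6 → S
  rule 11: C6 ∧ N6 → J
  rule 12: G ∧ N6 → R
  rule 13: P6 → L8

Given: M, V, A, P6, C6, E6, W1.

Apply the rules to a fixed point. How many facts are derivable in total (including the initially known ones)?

Round 1 fires rule 1, rule 9, rule 10, rule 13, giving F, U3, S, L8.
Round 2 fires rule 6, rule 8, giving H1, N6.
Round 3 fires rule 7, rule 11, giving K7, J.
Round 4 fires rule 3, giving G.
Round 5 fires rule 12, giving R.
Closure: {A, C6, E6, F, G, H1, J, K7, L8, M, N6, P6, R, S, U3, V, W1} — 17 facts.

17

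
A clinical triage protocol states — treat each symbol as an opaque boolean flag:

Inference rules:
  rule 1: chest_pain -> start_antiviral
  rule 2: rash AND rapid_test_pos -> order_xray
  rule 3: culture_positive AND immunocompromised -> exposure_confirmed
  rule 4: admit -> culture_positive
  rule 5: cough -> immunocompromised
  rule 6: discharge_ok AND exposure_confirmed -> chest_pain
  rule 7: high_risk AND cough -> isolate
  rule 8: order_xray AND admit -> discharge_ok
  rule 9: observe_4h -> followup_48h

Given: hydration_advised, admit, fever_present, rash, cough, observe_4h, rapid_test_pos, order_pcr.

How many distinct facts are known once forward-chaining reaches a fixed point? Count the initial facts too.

16

Round 1: rule 2 [rash AND rapid_test_pos -> order_xray]; rule 4 [admit -> culture_positive]; rule 5 [cough -> immunocompromised]; rule 9 [observe_4h -> followup_48h]. Adds order_xray, culture_positive, immunocompromised, followup_48h.
Round 2: rule 3 [culture_positive AND immunocompromised -> exposure_confirmed]; rule 8 [order_xray AND admit -> discharge_ok]. Adds exposure_confirmed, discharge_ok.
Round 3: rule 6 [discharge_ok AND exposure_confirmed -> chest_pain]. Adds chest_pain.
Round 4: rule 1 [chest_pain -> start_antiviral]. Adds start_antiviral.
Closure: {admit, chest_pain, cough, culture_positive, discharge_ok, exposure_confirmed, fever_present, followup_48h, hydration_advised, immunocompromised, observe_4h, order_pcr, order_xray, rapid_test_pos, rash, start_antiviral} — 16 facts.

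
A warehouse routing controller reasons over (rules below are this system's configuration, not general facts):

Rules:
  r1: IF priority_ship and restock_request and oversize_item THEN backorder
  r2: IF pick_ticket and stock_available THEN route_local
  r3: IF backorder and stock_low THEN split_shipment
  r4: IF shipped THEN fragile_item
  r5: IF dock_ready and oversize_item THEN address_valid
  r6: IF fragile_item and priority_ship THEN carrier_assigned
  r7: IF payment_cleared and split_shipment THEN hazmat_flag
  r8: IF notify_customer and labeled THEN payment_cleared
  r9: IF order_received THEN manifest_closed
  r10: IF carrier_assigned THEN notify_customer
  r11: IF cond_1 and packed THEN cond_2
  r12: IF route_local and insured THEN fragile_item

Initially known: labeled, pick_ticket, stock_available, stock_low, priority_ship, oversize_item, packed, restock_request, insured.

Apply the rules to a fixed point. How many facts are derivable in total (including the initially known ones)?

17

Round 1: r1 [IF priority_ship and restock_request and oversize_item THEN backorder]; r2 [IF pick_ticket and stock_available THEN route_local]. New: backorder, route_local.
Round 2: r3 [IF backorder and stock_low THEN split_shipment]; r12 [IF route_local and insured THEN fragile_item]. New: split_shipment, fragile_item.
Round 3: r6 [IF fragile_item and priority_ship THEN carrier_assigned]. New: carrier_assigned.
Round 4: r10 [IF carrier_assigned THEN notify_customer]. New: notify_customer.
Round 5: r8 [IF notify_customer and labeled THEN payment_cleared]. New: payment_cleared.
Round 6: r7 [IF payment_cleared and split_shipment THEN hazmat_flag]. New: hazmat_flag.
Closure: {backorder, carrier_assigned, fragile_item, hazmat_flag, insured, labeled, notify_customer, oversize_item, packed, payment_cleared, pick_ticket, priority_ship, restock_request, route_local, split_shipment, stock_available, stock_low} — 17 facts.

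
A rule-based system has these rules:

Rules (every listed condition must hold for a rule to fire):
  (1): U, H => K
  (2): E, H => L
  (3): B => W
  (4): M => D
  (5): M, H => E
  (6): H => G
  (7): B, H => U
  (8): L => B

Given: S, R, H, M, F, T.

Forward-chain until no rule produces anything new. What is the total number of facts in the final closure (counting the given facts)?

Round 1: (4) [M => D]; (5) [M, H => E]; (6) [H => G]. New: D, E, G.
Round 2: (2) [E, H => L]. New: L.
Round 3: (8) [L => B]. New: B.
Round 4: (3) [B => W]; (7) [B, H => U]. New: W, U.
Round 5: (1) [U, H => K]. New: K.
Closure: {B, D, E, F, G, H, K, L, M, R, S, T, U, W} — 14 facts.

14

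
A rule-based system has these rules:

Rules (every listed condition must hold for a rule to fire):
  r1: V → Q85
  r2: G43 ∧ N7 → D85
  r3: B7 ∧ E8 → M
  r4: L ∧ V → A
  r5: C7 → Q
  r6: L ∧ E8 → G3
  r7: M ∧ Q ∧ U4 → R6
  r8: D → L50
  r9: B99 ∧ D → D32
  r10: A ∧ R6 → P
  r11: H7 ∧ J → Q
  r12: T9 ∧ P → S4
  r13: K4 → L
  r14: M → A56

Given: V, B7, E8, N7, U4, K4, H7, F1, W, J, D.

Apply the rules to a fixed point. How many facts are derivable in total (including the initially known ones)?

Round 1: r1 [V → Q85]; r3 [B7 ∧ E8 → M]; r8 [D → L50]; r11 [H7 ∧ J → Q]; r13 [K4 → L]. New: Q85, M, L50, Q, L.
Round 2: r4 [L ∧ V → A]; r6 [L ∧ E8 → G3]; r7 [M ∧ Q ∧ U4 → R6]; r14 [M → A56]. New: A, G3, R6, A56.
Round 3: r10 [A ∧ R6 → P]. New: P.
Closure: {A, A56, B7, D, E8, F1, G3, H7, J, K4, L, L50, M, N7, P, Q, Q85, R6, U4, V, W} — 21 facts.

21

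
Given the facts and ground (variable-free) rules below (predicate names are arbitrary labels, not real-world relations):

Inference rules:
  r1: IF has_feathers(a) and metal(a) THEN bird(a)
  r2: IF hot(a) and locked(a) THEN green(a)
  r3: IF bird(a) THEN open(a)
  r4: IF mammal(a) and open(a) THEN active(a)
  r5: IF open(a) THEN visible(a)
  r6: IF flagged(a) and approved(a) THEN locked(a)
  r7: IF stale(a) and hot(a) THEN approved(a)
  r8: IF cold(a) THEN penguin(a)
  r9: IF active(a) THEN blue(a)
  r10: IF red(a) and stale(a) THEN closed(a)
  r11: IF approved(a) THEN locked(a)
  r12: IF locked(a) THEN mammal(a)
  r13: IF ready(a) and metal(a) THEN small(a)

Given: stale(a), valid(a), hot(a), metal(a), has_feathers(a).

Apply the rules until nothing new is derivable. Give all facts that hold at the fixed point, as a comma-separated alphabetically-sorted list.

active(a), approved(a), bird(a), blue(a), green(a), has_feathers(a), hot(a), locked(a), mammal(a), metal(a), open(a), stale(a), valid(a), visible(a)

Round 1 fires r1, r7, giving bird(a), approved(a).
Round 2 fires r3, r11, giving open(a), locked(a).
Round 3 fires r2, r5, r12, giving green(a), visible(a), mammal(a).
Round 4 fires r4, giving active(a).
Round 5 fires r9, giving blue(a).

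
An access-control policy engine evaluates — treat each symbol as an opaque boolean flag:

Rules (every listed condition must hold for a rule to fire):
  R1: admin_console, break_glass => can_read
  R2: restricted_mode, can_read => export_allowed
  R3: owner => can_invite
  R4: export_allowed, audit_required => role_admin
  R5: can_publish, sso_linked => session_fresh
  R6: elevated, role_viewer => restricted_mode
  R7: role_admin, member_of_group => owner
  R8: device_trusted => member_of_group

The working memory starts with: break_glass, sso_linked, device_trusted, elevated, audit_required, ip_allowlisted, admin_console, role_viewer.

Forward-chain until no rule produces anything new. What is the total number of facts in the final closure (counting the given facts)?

Round 1 fires R1, R6, R8, giving can_read, restricted_mode, member_of_group.
Round 2 fires R2, giving export_allowed.
Round 3 fires R4, giving role_admin.
Round 4 fires R7, giving owner.
Round 5 fires R3, giving can_invite.
Closure: {admin_console, audit_required, break_glass, can_invite, can_read, device_trusted, elevated, export_allowed, ip_allowlisted, member_of_group, owner, restricted_mode, role_admin, role_viewer, sso_linked} — 15 facts.

15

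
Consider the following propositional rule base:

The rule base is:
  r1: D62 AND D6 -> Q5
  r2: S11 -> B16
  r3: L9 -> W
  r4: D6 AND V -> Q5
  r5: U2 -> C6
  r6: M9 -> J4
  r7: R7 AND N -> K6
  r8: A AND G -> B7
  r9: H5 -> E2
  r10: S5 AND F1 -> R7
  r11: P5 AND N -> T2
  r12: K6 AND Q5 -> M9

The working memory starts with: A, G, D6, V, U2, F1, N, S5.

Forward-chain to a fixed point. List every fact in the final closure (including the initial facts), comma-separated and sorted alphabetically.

Round 1: r4 [D6 AND V -> Q5]; r5 [U2 -> C6]; r8 [A AND G -> B7]; r10 [S5 AND F1 -> R7]. Adds Q5, C6, B7, R7.
Round 2: r7 [R7 AND N -> K6]. Adds K6.
Round 3: r12 [K6 AND Q5 -> M9]. Adds M9.
Round 4: r6 [M9 -> J4]. Adds J4.

A, B7, C6, D6, F1, G, J4, K6, M9, N, Q5, R7, S5, U2, V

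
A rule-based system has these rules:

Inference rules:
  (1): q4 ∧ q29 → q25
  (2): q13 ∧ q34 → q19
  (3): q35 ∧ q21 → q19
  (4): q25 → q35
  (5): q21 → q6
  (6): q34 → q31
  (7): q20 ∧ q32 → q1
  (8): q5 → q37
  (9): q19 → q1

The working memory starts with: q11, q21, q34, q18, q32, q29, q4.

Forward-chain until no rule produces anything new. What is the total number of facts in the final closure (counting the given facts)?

13

Round 1 — (1), (5), (6), derive q25, q6, q31.
Round 2 — (4), derive q35.
Round 3 — (3), derive q19.
Round 4 — (9), derive q1.
Closure: {q1, q11, q18, q19, q21, q25, q29, q31, q32, q34, q35, q4, q6} — 13 facts.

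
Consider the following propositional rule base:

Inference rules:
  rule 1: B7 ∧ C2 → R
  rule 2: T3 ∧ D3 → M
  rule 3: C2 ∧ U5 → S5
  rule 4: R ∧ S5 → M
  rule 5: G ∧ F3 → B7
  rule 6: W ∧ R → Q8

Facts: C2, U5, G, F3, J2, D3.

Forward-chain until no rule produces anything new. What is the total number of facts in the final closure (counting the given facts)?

10

Round 1 — rule 3, rule 5, derive S5, B7.
Round 2 — rule 1, derive R.
Round 3 — rule 4, derive M.
Closure: {B7, C2, D3, F3, G, J2, M, R, S5, U5} — 10 facts.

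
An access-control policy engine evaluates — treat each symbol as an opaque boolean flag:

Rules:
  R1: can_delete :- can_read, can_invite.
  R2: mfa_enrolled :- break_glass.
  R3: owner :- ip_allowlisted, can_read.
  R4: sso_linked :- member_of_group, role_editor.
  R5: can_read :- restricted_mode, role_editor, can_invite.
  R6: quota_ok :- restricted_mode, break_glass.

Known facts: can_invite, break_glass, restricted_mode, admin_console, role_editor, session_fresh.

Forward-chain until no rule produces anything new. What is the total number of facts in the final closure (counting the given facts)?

Round 1 fires R2, R5, R6, giving mfa_enrolled, can_read, quota_ok.
Round 2 fires R1, giving can_delete.
Closure: {admin_console, break_glass, can_delete, can_invite, can_read, mfa_enrolled, quota_ok, restricted_mode, role_editor, session_fresh} — 10 facts.

10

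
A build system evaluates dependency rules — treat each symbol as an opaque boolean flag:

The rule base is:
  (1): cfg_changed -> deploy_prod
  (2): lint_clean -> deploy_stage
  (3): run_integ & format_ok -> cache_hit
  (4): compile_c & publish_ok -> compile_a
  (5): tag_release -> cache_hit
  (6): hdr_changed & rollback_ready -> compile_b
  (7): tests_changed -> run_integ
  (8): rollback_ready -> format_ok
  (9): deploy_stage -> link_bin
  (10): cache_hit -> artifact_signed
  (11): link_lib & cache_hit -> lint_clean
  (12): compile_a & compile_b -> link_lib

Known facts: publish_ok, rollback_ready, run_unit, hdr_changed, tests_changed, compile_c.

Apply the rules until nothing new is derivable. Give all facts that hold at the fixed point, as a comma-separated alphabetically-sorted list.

Round 1 fires (4), (6), (7), (8), giving compile_a, compile_b, run_integ, format_ok.
Round 2 fires (3), (12), giving cache_hit, link_lib.
Round 3 fires (10), (11), giving artifact_signed, lint_clean.
Round 4 fires (2), giving deploy_stage.
Round 5 fires (9), giving link_bin.

artifact_signed, cache_hit, compile_a, compile_b, compile_c, deploy_stage, format_ok, hdr_changed, link_bin, link_lib, lint_clean, publish_ok, rollback_ready, run_integ, run_unit, tests_changed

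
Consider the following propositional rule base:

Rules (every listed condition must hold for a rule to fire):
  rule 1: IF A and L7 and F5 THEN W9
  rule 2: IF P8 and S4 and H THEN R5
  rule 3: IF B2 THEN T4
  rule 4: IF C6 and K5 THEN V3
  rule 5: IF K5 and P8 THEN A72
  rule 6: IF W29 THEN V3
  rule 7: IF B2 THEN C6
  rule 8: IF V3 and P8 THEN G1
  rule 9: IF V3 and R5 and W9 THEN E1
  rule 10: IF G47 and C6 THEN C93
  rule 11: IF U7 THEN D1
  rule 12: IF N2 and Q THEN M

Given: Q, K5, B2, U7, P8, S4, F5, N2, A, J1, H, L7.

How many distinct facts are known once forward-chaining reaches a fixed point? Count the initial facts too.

22

Round 1: rule 1 [IF A and L7 and F5 THEN W9]; rule 2 [IF P8 and S4 and H THEN R5]; rule 3 [IF B2 THEN T4]; rule 5 [IF K5 and P8 THEN A72]; rule 7 [IF B2 THEN C6]; rule 11 [IF U7 THEN D1]; rule 12 [IF N2 and Q THEN M]. New: W9, R5, T4, A72, C6, D1, M.
Round 2: rule 4 [IF C6 and K5 THEN V3]. New: V3.
Round 3: rule 8 [IF V3 and P8 THEN G1]; rule 9 [IF V3 and R5 and W9 THEN E1]. New: G1, E1.
Closure: {A, A72, B2, C6, D1, E1, F5, G1, H, J1, K5, L7, M, N2, P8, Q, R5, S4, T4, U7, V3, W9} — 22 facts.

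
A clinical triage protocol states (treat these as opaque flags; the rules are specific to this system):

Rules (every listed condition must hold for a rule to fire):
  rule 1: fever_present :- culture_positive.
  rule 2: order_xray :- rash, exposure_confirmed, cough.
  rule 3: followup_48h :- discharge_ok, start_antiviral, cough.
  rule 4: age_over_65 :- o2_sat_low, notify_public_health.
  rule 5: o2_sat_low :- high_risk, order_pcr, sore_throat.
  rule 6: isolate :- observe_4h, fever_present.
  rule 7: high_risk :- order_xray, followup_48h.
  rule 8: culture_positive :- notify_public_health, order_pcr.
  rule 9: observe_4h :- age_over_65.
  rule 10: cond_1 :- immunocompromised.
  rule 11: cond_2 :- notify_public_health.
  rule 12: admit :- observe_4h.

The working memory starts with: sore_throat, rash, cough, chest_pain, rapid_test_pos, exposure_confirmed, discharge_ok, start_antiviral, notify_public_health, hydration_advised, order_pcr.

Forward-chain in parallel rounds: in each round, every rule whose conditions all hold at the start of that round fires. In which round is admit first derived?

6

Round 1 — rule 2, rule 3, rule 8, rule 11, derive order_xray, followup_48h, culture_positive, cond_2.
Round 2 — rule 1, rule 7, derive fever_present, high_risk.
Round 3 — rule 5, derive o2_sat_low.
Round 4 — rule 4, derive age_over_65.
Round 5 — rule 9, derive observe_4h.
Round 6 — rule 6, rule 12, derive isolate, admit.
admit first appears in round 6.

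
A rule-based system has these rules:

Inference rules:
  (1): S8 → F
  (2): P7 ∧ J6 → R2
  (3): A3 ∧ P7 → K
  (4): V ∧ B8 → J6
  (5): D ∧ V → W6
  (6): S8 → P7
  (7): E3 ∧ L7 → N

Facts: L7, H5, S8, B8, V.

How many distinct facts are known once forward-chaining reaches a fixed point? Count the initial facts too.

Round 1 — (1), (4), (6), derive F, J6, P7.
Round 2 — (2), derive R2.
Closure: {B8, F, H5, J6, L7, P7, R2, S8, V} — 9 facts.

9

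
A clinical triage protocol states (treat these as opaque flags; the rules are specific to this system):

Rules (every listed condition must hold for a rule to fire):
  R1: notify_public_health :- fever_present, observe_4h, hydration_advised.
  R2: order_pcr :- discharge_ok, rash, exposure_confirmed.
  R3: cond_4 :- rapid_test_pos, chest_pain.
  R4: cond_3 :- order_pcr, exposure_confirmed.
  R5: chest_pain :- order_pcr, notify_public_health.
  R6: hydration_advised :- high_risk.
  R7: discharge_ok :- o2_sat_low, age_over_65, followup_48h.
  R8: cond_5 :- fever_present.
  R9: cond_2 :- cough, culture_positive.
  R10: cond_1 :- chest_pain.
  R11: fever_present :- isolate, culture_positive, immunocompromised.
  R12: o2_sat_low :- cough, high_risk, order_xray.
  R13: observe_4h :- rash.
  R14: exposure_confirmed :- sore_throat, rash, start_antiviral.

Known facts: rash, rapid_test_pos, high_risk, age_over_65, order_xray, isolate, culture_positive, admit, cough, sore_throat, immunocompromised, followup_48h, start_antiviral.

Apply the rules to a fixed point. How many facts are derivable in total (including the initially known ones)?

[1] R6 [hydration_advised :- high_risk.]; R9 [cond_2 :- cough, culture_positive.]; R11 [fever_present :- isolate, culture_positive, immunocompromised.]; R12 [o2_sat_low :- cough, high_risk, order_xray.]; R13 [observe_4h :- rash.]; R14 [exposure_confirmed :- sore_throat, rash, start_antiviral.]. ⇒ new: hydration_advised, cond_2, fever_present, o2_sat_low, observe_4h, exposure_confirmed.
[2] R1 [notify_public_health :- fever_present, observe_4h, hydration_advised.]; R7 [discharge_ok :- o2_sat_low, age_over_65, followup_48h.]; R8 [cond_5 :- fever_present.]. ⇒ new: notify_public_health, discharge_ok, cond_5.
[3] R2 [order_pcr :- discharge_ok, rash, exposure_confirmed.]. ⇒ new: order_pcr.
[4] R4 [cond_3 :- order_pcr, exposure_confirmed.]; R5 [chest_pain :- order_pcr, notify_public_health.]. ⇒ new: cond_3, chest_pain.
[5] R3 [cond_4 :- rapid_test_pos, chest_pain.]; R10 [cond_1 :- chest_pain.]. ⇒ new: cond_4, cond_1.
Closure: {admit, age_over_65, chest_pain, cond_1, cond_2, cond_3, cond_4, cond_5, cough, culture_positive, discharge_ok, exposure_confirmed, fever_present, followup_48h, high_risk, hydration_advised, immunocompromised, isolate, notify_public_health, o2_sat_low, observe_4h, order_pcr, order_xray, rapid_test_pos, rash, sore_throat, start_antiviral} — 27 facts.

27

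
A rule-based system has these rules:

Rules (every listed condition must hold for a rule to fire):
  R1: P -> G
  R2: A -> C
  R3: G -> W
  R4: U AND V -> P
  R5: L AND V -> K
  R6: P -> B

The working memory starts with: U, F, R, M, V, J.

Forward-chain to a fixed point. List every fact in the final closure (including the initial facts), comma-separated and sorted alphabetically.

B, F, G, J, M, P, R, U, V, W

[1] R4 [U AND V -> P]. ⇒ new: P.
[2] R1 [P -> G]; R6 [P -> B]. ⇒ new: G, B.
[3] R3 [G -> W]. ⇒ new: W.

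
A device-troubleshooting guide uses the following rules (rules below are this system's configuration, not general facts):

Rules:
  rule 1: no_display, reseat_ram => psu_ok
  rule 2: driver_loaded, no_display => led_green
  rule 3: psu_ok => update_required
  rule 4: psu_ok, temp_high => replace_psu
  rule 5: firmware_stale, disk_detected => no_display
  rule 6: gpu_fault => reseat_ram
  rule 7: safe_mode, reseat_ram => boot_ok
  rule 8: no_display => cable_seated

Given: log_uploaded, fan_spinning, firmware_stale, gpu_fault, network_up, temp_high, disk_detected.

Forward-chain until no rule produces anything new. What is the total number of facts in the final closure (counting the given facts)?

13

Round 1 — rule 5, rule 6, derive no_display, reseat_ram.
Round 2 — rule 1, rule 8, derive psu_ok, cable_seated.
Round 3 — rule 3, rule 4, derive update_required, replace_psu.
Closure: {cable_seated, disk_detected, fan_spinning, firmware_stale, gpu_fault, log_uploaded, network_up, no_display, psu_ok, replace_psu, reseat_ram, temp_high, update_required} — 13 facts.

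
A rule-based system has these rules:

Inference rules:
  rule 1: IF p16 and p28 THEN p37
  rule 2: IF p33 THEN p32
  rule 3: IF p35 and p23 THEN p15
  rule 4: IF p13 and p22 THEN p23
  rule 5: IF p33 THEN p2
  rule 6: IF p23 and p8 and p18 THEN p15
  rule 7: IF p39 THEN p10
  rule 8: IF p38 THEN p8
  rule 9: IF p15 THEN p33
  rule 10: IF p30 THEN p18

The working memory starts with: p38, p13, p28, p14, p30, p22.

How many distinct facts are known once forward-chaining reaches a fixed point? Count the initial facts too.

13

Round 1 fires rule 4, rule 8, rule 10, giving p23, p8, p18.
Round 2 fires rule 6, giving p15.
Round 3 fires rule 9, giving p33.
Round 4 fires rule 2, rule 5, giving p32, p2.
Closure: {p13, p14, p15, p18, p2, p22, p23, p28, p30, p32, p33, p38, p8} — 13 facts.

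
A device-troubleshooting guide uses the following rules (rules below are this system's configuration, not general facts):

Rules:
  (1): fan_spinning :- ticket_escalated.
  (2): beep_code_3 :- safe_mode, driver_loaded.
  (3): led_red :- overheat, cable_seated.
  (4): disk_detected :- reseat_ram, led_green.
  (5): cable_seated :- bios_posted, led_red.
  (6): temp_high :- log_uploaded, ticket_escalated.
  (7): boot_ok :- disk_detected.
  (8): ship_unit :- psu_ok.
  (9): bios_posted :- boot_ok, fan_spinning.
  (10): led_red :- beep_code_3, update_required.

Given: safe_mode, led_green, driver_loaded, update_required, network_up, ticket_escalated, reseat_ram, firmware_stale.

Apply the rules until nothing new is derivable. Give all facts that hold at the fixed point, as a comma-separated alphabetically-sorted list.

beep_code_3, bios_posted, boot_ok, cable_seated, disk_detected, driver_loaded, fan_spinning, firmware_stale, led_green, led_red, network_up, reseat_ram, safe_mode, ticket_escalated, update_required

Round 1 fires (1), (2), (4), giving fan_spinning, beep_code_3, disk_detected.
Round 2 fires (7), (10), giving boot_ok, led_red.
Round 3 fires (9), giving bios_posted.
Round 4 fires (5), giving cable_seated.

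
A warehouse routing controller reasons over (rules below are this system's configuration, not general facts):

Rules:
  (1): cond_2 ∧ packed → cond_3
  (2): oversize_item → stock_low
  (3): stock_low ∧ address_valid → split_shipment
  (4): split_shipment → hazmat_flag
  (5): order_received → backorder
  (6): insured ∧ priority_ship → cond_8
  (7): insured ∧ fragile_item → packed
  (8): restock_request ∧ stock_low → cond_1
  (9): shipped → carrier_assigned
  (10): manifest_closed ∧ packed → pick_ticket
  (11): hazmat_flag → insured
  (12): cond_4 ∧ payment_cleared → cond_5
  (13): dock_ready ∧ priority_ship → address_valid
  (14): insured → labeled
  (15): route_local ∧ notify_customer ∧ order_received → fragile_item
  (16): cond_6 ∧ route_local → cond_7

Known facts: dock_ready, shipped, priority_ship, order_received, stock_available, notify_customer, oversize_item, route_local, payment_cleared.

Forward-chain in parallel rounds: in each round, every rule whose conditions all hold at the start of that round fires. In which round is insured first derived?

4

[1] (2) [oversize_item → stock_low]; (5) [order_received → backorder]; (9) [shipped → carrier_assigned]; (13) [dock_ready ∧ priority_ship → address_valid]; (15) [route_local ∧ notify_customer ∧ order_received → fragile_item]. ⇒ new: stock_low, backorder, carrier_assigned, address_valid, fragile_item.
[2] (3) [stock_low ∧ address_valid → split_shipment]. ⇒ new: split_shipment.
[3] (4) [split_shipment → hazmat_flag]. ⇒ new: hazmat_flag.
[4] (11) [hazmat_flag → insured]. ⇒ new: insured.
insured first appears in round 4.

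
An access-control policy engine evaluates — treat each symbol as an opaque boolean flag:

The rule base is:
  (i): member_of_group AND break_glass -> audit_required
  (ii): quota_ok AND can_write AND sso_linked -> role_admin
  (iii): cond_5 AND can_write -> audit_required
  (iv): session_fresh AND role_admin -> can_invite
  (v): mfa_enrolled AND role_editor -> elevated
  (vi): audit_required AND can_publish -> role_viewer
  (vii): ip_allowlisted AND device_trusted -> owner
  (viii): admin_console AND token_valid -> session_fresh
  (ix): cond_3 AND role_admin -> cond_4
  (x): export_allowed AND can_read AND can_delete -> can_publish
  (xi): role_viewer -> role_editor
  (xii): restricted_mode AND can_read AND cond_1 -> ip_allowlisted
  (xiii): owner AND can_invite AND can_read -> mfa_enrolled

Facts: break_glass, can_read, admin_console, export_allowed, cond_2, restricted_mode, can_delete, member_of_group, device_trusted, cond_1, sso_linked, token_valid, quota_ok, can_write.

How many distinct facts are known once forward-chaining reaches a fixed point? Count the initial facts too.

25

[1] (i) [member_of_group AND break_glass -> audit_required]; (ii) [quota_ok AND can_write AND sso_linked -> role_admin]; (viii) [admin_console AND token_valid -> session_fresh]; (x) [export_allowed AND can_read AND can_delete -> can_publish]; (xii) [restricted_mode AND can_read AND cond_1 -> ip_allowlisted]. ⇒ new: audit_required, role_admin, session_fresh, can_publish, ip_allowlisted.
[2] (iv) [session_fresh AND role_admin -> can_invite]; (vi) [audit_required AND can_publish -> role_viewer]; (vii) [ip_allowlisted AND device_trusted -> owner]. ⇒ new: can_invite, role_viewer, owner.
[3] (xi) [role_viewer -> role_editor]; (xiii) [owner AND can_invite AND can_read -> mfa_enrolled]. ⇒ new: role_editor, mfa_enrolled.
[4] (v) [mfa_enrolled AND role_editor -> elevated]. ⇒ new: elevated.
Closure: {admin_console, audit_required, break_glass, can_delete, can_invite, can_publish, can_read, can_write, cond_1, cond_2, device_trusted, elevated, export_allowed, ip_allowlisted, member_of_group, mfa_enrolled, owner, quota_ok, restricted_mode, role_admin, role_editor, role_viewer, session_fresh, sso_linked, token_valid} — 25 facts.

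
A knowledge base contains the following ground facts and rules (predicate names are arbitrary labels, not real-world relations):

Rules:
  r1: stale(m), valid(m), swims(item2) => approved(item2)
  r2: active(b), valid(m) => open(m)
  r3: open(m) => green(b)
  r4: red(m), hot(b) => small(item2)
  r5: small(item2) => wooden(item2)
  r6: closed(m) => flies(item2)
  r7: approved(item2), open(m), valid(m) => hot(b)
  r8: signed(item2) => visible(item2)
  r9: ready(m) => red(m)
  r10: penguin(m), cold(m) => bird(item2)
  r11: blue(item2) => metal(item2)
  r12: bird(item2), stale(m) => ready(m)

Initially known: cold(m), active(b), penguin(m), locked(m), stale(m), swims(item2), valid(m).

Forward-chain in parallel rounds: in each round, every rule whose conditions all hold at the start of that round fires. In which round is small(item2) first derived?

[1] r1 [stale(m), valid(m), swims(item2) => approved(item2)]; r2 [active(b), valid(m) => open(m)]; r10 [penguin(m), cold(m) => bird(item2)]. ⇒ new: approved(item2), open(m), bird(item2).
[2] r3 [open(m) => green(b)]; r7 [approved(item2), open(m), valid(m) => hot(b)]; r12 [bird(item2), stale(m) => ready(m)]. ⇒ new: green(b), hot(b), ready(m).
[3] r9 [ready(m) => red(m)]. ⇒ new: red(m).
[4] r4 [red(m), hot(b) => small(item2)]. ⇒ new: small(item2).
small(item2) first appears in round 4.

4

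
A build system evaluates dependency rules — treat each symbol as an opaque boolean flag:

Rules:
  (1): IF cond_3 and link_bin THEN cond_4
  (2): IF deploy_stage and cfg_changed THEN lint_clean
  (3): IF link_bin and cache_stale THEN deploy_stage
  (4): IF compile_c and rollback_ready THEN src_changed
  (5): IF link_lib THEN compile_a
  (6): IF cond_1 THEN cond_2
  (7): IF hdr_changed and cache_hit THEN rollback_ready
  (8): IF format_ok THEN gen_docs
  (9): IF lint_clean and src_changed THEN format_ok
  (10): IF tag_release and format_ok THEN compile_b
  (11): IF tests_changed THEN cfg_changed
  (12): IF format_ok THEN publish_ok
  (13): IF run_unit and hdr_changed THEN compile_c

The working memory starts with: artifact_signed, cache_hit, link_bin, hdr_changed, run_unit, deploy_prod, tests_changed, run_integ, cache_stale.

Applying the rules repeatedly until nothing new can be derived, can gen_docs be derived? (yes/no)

yes

Round 1 fires (3), (7), (11), (13), giving deploy_stage, rollback_ready, cfg_changed, compile_c.
Round 2 fires (2), (4), giving lint_clean, src_changed.
Round 3 fires (9), giving format_ok.
Round 4 fires (8), (12), giving gen_docs, publish_ok.
gen_docs appears in round 4, so it is derivable.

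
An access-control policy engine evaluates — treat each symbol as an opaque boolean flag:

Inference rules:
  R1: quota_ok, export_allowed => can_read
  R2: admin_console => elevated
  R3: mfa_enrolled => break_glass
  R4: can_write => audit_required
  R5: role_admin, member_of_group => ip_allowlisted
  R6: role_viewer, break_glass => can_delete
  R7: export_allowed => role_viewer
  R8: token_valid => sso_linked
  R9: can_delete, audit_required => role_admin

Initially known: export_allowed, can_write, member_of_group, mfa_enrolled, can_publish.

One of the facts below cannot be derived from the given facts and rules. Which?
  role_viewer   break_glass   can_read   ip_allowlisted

can_read

[1] R3 [mfa_enrolled => break_glass]; R4 [can_write => audit_required]; R7 [export_allowed => role_viewer]. ⇒ new: break_glass, audit_required, role_viewer.
[2] R6 [role_viewer, break_glass => can_delete]. ⇒ new: can_delete.
[3] R9 [can_delete, audit_required => role_admin]. ⇒ new: role_admin.
[4] R5 [role_admin, member_of_group => ip_allowlisted]. ⇒ new: ip_allowlisted.
Derived: role_viewer (round 1), ip_allowlisted (round 4), break_glass (round 1). can_read never appears in any round.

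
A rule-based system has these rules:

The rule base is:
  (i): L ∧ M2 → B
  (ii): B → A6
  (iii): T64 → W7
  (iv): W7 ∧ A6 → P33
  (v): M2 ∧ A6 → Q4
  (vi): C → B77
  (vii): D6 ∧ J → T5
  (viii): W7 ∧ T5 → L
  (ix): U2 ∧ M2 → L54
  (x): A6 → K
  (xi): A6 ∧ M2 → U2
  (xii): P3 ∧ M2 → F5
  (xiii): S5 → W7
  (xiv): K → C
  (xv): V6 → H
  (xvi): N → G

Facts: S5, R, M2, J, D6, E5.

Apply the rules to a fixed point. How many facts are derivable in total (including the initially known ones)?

18

Round 1: (vii) [D6 ∧ J → T5]; (xiii) [S5 → W7]. Adds T5, W7.
Round 2: (viii) [W7 ∧ T5 → L]. Adds L.
Round 3: (i) [L ∧ M2 → B]. Adds B.
Round 4: (ii) [B → A6]. Adds A6.
Round 5: (iv) [W7 ∧ A6 → P33]; (v) [M2 ∧ A6 → Q4]; (x) [A6 → K]; (xi) [A6 ∧ M2 → U2]. Adds P33, Q4, K, U2.
Round 6: (ix) [U2 ∧ M2 → L54]; (xiv) [K → C]. Adds L54, C.
Round 7: (vi) [C → B77]. Adds B77.
Closure: {A6, B, B77, C, D6, E5, J, K, L, L54, M2, P33, Q4, R, S5, T5, U2, W7} — 18 facts.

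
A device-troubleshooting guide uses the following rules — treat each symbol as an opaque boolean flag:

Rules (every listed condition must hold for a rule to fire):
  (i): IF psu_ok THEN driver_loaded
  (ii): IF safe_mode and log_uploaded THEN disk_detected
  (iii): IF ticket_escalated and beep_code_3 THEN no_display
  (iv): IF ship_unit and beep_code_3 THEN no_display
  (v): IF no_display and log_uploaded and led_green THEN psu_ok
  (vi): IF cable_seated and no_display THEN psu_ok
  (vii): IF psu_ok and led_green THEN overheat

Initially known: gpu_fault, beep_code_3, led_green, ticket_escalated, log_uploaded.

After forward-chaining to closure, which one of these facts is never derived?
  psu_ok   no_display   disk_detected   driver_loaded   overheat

disk_detected

Round 1 fires (iii), giving no_display.
Round 2 fires (v), giving psu_ok.
Round 3 fires (i), (vii), giving driver_loaded, overheat.
Derived: overheat (round 3), no_display (round 1), psu_ok (round 2), driver_loaded (round 3). disk_detected never appears in any round.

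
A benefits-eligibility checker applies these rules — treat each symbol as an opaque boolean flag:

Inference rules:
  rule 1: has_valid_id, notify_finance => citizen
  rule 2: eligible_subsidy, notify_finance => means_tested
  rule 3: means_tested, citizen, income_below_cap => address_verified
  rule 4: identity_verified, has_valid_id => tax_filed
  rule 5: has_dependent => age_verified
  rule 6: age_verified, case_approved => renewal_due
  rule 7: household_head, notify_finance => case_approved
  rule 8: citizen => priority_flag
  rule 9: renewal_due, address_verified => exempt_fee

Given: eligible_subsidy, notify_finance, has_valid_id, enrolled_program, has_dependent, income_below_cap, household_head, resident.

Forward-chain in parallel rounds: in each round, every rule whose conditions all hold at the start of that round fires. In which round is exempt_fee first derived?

[1] rule 1 [has_valid_id, notify_finance => citizen]; rule 2 [eligible_subsidy, notify_finance => means_tested]; rule 5 [has_dependent => age_verified]; rule 7 [household_head, notify_finance => case_approved]. ⇒ new: citizen, means_tested, age_verified, case_approved.
[2] rule 3 [means_tested, citizen, income_below_cap => address_verified]; rule 6 [age_verified, case_approved => renewal_due]; rule 8 [citizen => priority_flag]. ⇒ new: address_verified, renewal_due, priority_flag.
[3] rule 9 [renewal_due, address_verified => exempt_fee]. ⇒ new: exempt_fee.
exempt_fee first appears in round 3.

3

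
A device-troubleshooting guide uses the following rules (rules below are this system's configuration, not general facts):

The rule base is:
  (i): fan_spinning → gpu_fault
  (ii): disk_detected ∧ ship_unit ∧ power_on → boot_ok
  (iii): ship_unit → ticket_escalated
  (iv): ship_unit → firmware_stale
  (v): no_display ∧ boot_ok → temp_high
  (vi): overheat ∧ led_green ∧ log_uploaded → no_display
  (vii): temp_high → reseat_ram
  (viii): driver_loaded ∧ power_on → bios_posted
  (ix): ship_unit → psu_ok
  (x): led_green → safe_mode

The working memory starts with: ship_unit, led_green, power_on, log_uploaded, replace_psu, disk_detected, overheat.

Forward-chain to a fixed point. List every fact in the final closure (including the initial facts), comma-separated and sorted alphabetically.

boot_ok, disk_detected, firmware_stale, led_green, log_uploaded, no_display, overheat, power_on, psu_ok, replace_psu, reseat_ram, safe_mode, ship_unit, temp_high, ticket_escalated

[1] (ii) [disk_detected ∧ ship_unit ∧ power_on → boot_ok]; (iii) [ship_unit → ticket_escalated]; (iv) [ship_unit → firmware_stale]; (vi) [overheat ∧ led_green ∧ log_uploaded → no_display]; (ix) [ship_unit → psu_ok]; (x) [led_green → safe_mode]. ⇒ new: boot_ok, ticket_escalated, firmware_stale, no_display, psu_ok, safe_mode.
[2] (v) [no_display ∧ boot_ok → temp_high]. ⇒ new: temp_high.
[3] (vii) [temp_high → reseat_ram]. ⇒ new: reseat_ram.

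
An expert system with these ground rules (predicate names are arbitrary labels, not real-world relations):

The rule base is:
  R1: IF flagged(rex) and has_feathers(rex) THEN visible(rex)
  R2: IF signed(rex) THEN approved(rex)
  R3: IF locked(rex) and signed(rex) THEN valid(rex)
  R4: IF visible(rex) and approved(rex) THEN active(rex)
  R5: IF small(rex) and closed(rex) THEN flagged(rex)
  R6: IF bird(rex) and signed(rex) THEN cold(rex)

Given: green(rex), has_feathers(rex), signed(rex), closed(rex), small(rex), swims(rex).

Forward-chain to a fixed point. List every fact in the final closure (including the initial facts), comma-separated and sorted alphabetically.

active(rex), approved(rex), closed(rex), flagged(rex), green(rex), has_feathers(rex), signed(rex), small(rex), swims(rex), visible(rex)

[1] R2 [IF signed(rex) THEN approved(rex)]; R5 [IF small(rex) and closed(rex) THEN flagged(rex)]. ⇒ new: approved(rex), flagged(rex).
[2] R1 [IF flagged(rex) and has_feathers(rex) THEN visible(rex)]. ⇒ new: visible(rex).
[3] R4 [IF visible(rex) and approved(rex) THEN active(rex)]. ⇒ new: active(rex).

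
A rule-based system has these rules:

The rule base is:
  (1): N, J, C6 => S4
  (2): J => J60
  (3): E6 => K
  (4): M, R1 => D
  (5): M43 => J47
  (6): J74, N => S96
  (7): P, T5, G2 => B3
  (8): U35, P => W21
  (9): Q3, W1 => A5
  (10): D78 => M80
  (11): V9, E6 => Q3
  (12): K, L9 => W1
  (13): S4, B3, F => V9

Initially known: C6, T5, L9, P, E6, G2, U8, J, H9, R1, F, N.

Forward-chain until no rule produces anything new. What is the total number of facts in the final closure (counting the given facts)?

Round 1 fires (1), (2), (3), (7), giving S4, J60, K, B3.
Round 2 fires (12), (13), giving W1, V9.
Round 3 fires (11), giving Q3.
Round 4 fires (9), giving A5.
Closure: {A5, B3, C6, E6, F, G2, H9, J, J60, K, L9, N, P, Q3, R1, S4, T5, U8, V9, W1} — 20 facts.

20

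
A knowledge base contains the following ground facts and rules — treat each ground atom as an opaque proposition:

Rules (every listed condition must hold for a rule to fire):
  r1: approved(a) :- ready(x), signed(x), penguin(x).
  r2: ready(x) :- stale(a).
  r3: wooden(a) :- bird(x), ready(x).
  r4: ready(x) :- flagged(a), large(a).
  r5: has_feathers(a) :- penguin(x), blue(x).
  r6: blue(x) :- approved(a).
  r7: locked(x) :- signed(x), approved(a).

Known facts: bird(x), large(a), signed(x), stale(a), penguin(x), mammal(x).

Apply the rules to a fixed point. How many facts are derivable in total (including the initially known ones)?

Round 1: r2 [ready(x) :- stale(a).]. Adds ready(x).
Round 2: r1 [approved(a) :- ready(x), signed(x), penguin(x).]; r3 [wooden(a) :- bird(x), ready(x).]. Adds approved(a), wooden(a).
Round 3: r6 [blue(x) :- approved(a).]; r7 [locked(x) :- signed(x), approved(a).]. Adds blue(x), locked(x).
Round 4: r5 [has_feathers(a) :- penguin(x), blue(x).]. Adds has_feathers(a).
Closure: {approved(a), bird(x), blue(x), has_feathers(a), large(a), locked(x), mammal(x), penguin(x), ready(x), signed(x), stale(a), wooden(a)} — 12 facts.

12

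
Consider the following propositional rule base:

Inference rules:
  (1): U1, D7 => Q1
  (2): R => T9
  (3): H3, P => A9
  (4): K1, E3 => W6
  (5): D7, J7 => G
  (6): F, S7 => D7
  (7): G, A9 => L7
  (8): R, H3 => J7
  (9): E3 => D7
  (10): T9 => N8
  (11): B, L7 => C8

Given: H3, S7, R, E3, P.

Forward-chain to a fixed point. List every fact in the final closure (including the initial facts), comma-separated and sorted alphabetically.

A9, D7, E3, G, H3, J7, L7, N8, P, R, S7, T9

Round 1 fires (2), (3), (8), (9), giving T9, A9, J7, D7.
Round 2 fires (5), (10), giving G, N8.
Round 3 fires (7), giving L7.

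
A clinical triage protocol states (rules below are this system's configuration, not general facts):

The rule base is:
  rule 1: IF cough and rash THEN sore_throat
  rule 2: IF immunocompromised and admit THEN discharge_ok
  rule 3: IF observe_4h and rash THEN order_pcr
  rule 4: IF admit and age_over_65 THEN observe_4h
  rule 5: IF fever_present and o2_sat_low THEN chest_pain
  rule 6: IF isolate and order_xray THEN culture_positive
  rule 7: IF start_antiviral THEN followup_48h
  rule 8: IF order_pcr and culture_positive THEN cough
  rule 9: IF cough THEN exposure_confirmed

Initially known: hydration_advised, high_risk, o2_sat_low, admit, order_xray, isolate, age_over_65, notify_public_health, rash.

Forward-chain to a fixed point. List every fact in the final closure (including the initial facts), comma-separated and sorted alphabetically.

Round 1: rule 4 [IF admit and age_over_65 THEN observe_4h]; rule 6 [IF isolate and order_xray THEN culture_positive]. New: observe_4h, culture_positive.
Round 2: rule 3 [IF observe_4h and rash THEN order_pcr]. New: order_pcr.
Round 3: rule 8 [IF order_pcr and culture_positive THEN cough]. New: cough.
Round 4: rule 1 [IF cough and rash THEN sore_throat]; rule 9 [IF cough THEN exposure_confirmed]. New: sore_throat, exposure_confirmed.

admit, age_over_65, cough, culture_positive, exposure_confirmed, high_risk, hydration_advised, isolate, notify_public_health, o2_sat_low, observe_4h, order_pcr, order_xray, rash, sore_throat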